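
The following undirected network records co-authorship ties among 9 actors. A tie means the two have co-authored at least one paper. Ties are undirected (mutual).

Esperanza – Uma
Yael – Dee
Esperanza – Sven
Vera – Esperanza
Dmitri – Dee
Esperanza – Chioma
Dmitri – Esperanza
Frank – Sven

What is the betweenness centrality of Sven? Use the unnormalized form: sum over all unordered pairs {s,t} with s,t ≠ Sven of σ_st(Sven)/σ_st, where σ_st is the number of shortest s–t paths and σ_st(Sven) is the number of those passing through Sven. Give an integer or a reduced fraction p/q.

7

Pairs whose geodesics pass through Sven — Chioma–Frank: 1; Esperanza–Frank: 1; Dee–Frank: 1; Vera–Frank: 1; Dmitri–Frank: 1; Yael–Frank: 1; Frank–Uma: 1.
All other pairs contribute 0.
Summing the contributions gives betweenness(Sven) = 7.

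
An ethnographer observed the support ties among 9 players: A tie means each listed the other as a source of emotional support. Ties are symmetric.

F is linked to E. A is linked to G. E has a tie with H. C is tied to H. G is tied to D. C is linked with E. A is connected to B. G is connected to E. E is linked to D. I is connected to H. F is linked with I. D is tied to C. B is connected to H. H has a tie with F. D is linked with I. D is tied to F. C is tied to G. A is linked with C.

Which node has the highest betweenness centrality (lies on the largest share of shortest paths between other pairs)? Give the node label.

Unnormalized betweenness of each node: A:11/6, B:11/12, C:43/12, D:7/2, E:25/12, F:3/4, G:7/4, H:37/6, I:5/12.
H has the largest value, 37/6, making it the main broker — the node through which the most shortest paths run.

H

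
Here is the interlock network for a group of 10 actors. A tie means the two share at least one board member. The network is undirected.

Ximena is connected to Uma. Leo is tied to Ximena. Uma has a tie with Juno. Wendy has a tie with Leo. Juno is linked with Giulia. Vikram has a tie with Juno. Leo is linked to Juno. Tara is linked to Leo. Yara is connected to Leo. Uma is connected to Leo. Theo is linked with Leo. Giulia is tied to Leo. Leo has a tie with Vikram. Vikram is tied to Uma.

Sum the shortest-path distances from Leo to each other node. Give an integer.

9

Distances from Leo: Giulia:1, Juno:1, Tara:1, Theo:1, Uma:1, Vikram:1, Wendy:1, Ximena:1, Yara:1.
Sum = 1 + 1 + 1 + 1 + 1 + 1 + 1 + 1 + 1 = 9.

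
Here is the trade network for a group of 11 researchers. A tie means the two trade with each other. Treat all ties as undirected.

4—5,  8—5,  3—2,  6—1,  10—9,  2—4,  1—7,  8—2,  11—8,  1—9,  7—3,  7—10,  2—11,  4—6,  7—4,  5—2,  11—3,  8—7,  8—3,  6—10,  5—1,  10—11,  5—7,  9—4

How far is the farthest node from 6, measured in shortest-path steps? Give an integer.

Distances from 6: 1:1, 2:2, 3:3, 4:1, 5:2, 7:2, 8:3, 9:2, 10:1, 11:2.
The largest is 3 (to 8 and 3), so the eccentricity of 6 is 3.

3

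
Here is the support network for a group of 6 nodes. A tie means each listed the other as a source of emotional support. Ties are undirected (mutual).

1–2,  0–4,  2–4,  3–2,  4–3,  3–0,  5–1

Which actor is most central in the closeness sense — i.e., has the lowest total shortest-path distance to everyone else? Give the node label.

2

Farness (sum of distances to all others) for each node — 0:11, 1:9, 2:7, 3:8, 4:8, 5:13.
The smallest farness is 7, for 2, so 2 has the highest closeness.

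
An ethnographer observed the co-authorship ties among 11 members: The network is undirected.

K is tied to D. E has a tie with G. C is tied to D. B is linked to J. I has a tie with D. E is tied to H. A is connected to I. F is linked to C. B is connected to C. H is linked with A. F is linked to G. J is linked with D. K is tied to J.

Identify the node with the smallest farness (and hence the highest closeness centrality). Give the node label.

Farness (sum of distances to all others) for each node — A:26, B:27, C:21, D:20, E:30, F:24, G:27, H:29, I:23, J:26, K:27.
The smallest farness is 20, for D, so D has the highest closeness.

D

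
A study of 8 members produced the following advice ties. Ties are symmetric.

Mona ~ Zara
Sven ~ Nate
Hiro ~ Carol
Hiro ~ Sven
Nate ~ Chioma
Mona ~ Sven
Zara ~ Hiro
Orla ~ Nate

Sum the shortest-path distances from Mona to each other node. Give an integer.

15

Distances from Mona: Carol:3, Chioma:3, Hiro:2, Nate:2, Orla:3, Sven:1, Zara:1.
Sum = 3 + 3 + 2 + 2 + 3 + 1 + 1 = 15.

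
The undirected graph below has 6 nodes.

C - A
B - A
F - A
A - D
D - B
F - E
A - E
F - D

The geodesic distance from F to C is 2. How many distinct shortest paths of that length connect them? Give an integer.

The shortest distance is 2, and the only length-2 path is F–A–C. So there is exactly 1 shortest path.

1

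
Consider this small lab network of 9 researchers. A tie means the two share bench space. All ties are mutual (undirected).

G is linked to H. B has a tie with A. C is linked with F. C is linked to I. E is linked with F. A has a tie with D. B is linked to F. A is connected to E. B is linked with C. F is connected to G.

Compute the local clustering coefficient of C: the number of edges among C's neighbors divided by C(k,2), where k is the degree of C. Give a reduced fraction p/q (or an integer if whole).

C's neighbors: B, F, and I (k = 3).
Possible neighbor pairs: C(3,2) = 3. Edges among them: B–F → e = 1.
Clustering(C) = 1/3.

1/3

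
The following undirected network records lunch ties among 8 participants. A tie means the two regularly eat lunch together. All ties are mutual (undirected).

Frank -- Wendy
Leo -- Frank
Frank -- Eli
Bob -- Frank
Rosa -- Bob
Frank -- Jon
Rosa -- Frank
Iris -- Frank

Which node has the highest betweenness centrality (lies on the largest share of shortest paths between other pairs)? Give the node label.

Unnormalized betweenness of each node: Bob:0, Eli:0, Frank:20, Iris:0, Jon:0, Leo:0, Rosa:0, Wendy:0.
Frank has the largest value, 20, making it the main broker — the node through which the most shortest paths run.

Frank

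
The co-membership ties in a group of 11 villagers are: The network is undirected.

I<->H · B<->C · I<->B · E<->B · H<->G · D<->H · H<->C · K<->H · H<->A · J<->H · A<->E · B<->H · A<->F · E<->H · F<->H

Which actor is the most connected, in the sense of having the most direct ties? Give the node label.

H

Degrees — A:3, B:4, C:2, D:1, E:3, F:2, G:1, H:10, I:2, J:1, K:1.
The maximum is 10, attained only by H.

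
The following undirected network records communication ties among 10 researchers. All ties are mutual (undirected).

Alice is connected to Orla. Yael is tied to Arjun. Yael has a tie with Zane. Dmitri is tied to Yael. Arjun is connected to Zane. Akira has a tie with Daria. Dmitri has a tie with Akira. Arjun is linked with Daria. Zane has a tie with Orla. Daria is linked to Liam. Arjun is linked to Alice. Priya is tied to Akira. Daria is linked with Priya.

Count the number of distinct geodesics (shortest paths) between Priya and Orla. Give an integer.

2

The shortest distance is 4. The length-4 paths are: Priya–Daria–Arjun–Zane–Orla; Priya–Daria–Arjun–Alice–Orla.
That gives 2 distinct shortest paths.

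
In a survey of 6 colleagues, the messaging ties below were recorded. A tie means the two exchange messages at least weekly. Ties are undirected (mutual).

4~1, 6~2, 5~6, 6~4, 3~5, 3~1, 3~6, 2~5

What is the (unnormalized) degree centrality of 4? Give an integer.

4 is directly tied to 1 and 6. That is 2 neighbors, so the degree of 4 is 2.

2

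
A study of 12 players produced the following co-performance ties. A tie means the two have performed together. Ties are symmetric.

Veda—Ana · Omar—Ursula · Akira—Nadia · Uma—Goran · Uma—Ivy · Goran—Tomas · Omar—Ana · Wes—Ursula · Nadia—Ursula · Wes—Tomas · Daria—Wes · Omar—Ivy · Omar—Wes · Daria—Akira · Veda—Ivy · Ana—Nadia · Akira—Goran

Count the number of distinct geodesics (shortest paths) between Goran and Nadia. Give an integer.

The shortest distance is 2, and the only length-2 path is Goran–Akira–Nadia. So there is exactly 1 shortest path.

1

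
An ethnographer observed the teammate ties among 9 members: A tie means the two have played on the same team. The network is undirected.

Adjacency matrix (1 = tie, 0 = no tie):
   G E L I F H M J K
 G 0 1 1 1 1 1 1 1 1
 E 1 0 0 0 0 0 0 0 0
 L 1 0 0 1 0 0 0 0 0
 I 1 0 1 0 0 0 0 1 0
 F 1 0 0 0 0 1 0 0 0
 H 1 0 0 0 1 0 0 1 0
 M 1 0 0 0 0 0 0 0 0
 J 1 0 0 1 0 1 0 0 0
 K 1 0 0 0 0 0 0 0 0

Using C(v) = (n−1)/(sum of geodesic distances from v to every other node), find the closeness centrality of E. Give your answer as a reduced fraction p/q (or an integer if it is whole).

Distances from E: F:2, G:1, H:2, I:2, J:2, K:2, L:2, M:2. Sum = 15.
n = 9, so closeness = 8/15.

8/15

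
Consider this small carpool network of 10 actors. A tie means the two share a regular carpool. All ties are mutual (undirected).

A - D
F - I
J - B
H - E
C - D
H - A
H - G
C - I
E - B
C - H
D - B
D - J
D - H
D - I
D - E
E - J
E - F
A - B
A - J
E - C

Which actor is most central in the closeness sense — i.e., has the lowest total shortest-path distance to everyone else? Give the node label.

Farness (sum of distances to all others) for each node — A:15, B:15, C:14, D:11, E:12, F:18, G:21, H:13, I:16, J:15.
The smallest farness is 11, for D, so D has the highest closeness.

D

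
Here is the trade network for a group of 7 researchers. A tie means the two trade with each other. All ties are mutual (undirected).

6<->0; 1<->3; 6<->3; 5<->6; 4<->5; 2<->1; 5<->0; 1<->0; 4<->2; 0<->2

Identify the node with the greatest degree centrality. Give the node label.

Degrees — 0:4, 1:3, 2:3, 3:2, 4:2, 5:3, 6:3.
The maximum is 4, attained only by 0.

0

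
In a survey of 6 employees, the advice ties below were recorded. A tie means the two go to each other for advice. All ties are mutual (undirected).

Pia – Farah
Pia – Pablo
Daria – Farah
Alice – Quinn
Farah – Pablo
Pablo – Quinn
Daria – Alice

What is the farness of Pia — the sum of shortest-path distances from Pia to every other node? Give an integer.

Distances from Pia: Alice:3, Daria:2, Farah:1, Pablo:1, Quinn:2.
Sum = 3 + 2 + 1 + 1 + 2 = 9.

9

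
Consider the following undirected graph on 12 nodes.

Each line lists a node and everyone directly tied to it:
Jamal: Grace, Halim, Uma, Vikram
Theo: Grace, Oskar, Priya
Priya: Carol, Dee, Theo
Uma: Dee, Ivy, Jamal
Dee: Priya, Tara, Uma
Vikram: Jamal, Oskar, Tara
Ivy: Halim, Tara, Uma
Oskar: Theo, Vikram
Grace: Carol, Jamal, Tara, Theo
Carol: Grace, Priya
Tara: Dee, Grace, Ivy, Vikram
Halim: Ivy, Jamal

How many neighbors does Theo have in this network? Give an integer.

3

Theo is directly tied to Grace, Oskar, and Priya. That is 3 neighbors, so the degree of Theo is 3.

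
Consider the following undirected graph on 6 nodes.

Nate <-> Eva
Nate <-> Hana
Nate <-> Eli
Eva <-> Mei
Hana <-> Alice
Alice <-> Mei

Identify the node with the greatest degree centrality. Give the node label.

Nate

Degrees — Alice:2, Eli:1, Eva:2, Hana:2, Mei:2, Nate:3.
The maximum is 3, attained only by Nate.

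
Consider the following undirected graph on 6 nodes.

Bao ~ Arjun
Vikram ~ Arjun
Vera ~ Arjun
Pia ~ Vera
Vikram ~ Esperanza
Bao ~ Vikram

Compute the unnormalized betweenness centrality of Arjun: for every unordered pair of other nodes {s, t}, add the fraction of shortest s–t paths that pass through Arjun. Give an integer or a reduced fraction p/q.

Pairs whose geodesics pass through Arjun — Bao–Vera: 1; Bao–Pia: 1; Vikram–Vera: 1; Vikram–Pia: 1; Esperanza–Vera: 1; Esperanza–Pia: 1.
All other pairs contribute 0.
Summing the contributions gives betweenness(Arjun) = 6.

6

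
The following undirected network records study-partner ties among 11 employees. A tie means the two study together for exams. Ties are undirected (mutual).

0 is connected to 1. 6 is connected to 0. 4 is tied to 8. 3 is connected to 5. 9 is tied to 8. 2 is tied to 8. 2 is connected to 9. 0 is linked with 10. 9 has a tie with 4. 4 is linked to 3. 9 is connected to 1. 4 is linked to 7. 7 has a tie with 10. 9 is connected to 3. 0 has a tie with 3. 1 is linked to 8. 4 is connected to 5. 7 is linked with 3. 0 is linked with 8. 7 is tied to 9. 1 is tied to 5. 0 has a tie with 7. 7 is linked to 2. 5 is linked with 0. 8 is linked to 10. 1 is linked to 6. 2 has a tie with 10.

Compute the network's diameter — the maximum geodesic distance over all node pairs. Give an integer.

3

Eccentricity of each node (its greatest distance to any other): 0:2, 1:2, 2:3, 3:2, 4:3, 5:3, 6:3, 7:2, 8:2, 9:2, 10:2.
The maximum eccentricity is 3, realized for instance by the pair 4–6 via 4 – 3 – 0 – 6. So the diameter is 3.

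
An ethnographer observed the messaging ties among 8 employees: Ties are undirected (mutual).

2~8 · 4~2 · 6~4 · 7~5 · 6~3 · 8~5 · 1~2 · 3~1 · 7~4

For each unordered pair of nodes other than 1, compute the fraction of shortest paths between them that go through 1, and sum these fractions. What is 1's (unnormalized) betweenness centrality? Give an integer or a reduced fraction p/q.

Pairs whose geodesics pass through 1 — 5–3: 1/2; 8–3: 1; 2–3: 1.
All other pairs contribute 0.
Summing the contributions gives betweenness(1) = 5/2.

5/2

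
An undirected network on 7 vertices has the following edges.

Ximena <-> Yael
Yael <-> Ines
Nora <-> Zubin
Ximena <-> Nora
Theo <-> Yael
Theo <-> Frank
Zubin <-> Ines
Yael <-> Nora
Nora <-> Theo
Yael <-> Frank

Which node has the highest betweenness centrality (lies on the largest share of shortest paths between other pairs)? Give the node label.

Unnormalized betweenness of each node: Frank:0, Ines:5/6, Nora:11/3, Theo:5/6, Ximena:0, Yael:37/6, Zubin:1/2.
Yael has the largest value, 37/6, making it the main broker — the node through which the most shortest paths run.

Yael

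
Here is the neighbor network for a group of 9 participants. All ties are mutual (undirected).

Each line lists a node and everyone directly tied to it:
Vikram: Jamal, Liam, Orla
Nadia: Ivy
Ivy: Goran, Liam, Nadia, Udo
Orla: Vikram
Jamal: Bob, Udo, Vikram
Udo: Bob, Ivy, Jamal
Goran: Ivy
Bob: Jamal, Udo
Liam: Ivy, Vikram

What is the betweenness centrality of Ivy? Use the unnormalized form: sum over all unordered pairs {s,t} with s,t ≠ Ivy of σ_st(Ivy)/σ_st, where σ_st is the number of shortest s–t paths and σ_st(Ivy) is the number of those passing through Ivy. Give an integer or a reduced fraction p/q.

29/2

Pairs whose geodesics pass through Ivy — Bob–Goran: 1; Bob–Liam: 1/2; Bob–Nadia: 1; Udo–Goran: 1; Udo–Liam: 1; Udo–Nadia: 1; Goran–Orla: 1; Goran–Jamal: 1; Goran–Vikram: 1; Goran–Liam: 1; Goran–Nadia: 1; Orla–Nadia: 1; Jamal–Nadia: 1; Vikram–Nadia: 1 … (+1 more pairs).
All other pairs contribute 0.
Summing the contributions gives betweenness(Ivy) = 29/2.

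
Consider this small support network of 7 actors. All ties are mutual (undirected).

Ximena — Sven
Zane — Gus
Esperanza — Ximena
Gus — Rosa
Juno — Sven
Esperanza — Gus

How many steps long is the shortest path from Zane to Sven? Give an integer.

One shortest route is Zane – Gus – Esperanza – Ximena – Sven, which uses 4 edges, and at distance 3 from Zane we only reach {Ximena}, which does not include Sven. So d(Zane,Sven) = 4.

4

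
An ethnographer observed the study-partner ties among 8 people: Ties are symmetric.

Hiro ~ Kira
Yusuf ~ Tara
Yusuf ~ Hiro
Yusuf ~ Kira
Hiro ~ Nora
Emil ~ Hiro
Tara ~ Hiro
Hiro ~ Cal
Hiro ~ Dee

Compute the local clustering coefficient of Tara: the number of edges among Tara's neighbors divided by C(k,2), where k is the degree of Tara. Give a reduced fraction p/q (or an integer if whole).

Tara's neighbors: Hiro and Yusuf (k = 2).
Possible neighbor pairs: C(2,2) = 1. Edges among them: Hiro–Yusuf → e = 1.
Clustering(Tara) = 1/1.

1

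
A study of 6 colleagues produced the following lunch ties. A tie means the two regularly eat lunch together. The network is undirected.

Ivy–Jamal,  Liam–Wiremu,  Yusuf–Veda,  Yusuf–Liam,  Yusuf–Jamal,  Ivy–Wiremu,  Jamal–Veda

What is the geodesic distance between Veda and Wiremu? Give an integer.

One shortest route is Veda – Jamal – Ivy – Wiremu, which uses 3 edges, and at distance 2 from Veda we only reach {Ivy, Liam}, which does not include Wiremu. So d(Veda,Wiremu) = 3.

3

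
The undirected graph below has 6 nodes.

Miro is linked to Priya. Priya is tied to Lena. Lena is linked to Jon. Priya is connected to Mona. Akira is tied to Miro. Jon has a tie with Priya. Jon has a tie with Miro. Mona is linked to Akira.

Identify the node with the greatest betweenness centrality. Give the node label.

Priya

Unnormalized betweenness of each node: Akira:1/2, Jon:5/6, Lena:0, Miro:13/6, Mona:5/6, Priya:11/3.
Priya has the largest value, 11/3, making it the main broker — the node through which the most shortest paths run.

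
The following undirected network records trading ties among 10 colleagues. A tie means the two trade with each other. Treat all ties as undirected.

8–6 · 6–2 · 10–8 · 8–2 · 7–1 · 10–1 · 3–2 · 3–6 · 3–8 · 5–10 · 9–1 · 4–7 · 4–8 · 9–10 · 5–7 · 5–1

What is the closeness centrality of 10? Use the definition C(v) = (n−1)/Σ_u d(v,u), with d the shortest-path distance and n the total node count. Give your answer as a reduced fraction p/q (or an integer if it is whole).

9/14

Distances from 10: 1:1, 2:2, 3:2, 4:2, 5:1, 6:2, 7:2, 8:1, 9:1. Sum = 14.
n = 10, so closeness = 9/14.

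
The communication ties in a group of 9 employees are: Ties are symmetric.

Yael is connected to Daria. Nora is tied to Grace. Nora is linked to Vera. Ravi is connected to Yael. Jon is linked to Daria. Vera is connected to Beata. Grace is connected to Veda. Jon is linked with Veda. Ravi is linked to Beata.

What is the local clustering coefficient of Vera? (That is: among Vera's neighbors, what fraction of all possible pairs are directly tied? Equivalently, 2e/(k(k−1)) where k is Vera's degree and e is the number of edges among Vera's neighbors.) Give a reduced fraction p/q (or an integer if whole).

Vera's neighbors: Beata and Nora (k = 2).
Possible neighbor pairs: C(2,2) = 1. Edges among them: none → e = 0.
Clustering(Vera) = 0/1.

0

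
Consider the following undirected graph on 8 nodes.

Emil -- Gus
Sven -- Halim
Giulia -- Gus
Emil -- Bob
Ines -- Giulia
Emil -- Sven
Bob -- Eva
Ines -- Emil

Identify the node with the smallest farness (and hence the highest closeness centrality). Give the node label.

Farness (sum of distances to all others) for each node — Bob:14, Emil:10, Eva:20, Giulia:18, Gus:14, Halim:20, Ines:14, Sven:14.
The smallest farness is 10, for Emil, so Emil has the highest closeness.

Emil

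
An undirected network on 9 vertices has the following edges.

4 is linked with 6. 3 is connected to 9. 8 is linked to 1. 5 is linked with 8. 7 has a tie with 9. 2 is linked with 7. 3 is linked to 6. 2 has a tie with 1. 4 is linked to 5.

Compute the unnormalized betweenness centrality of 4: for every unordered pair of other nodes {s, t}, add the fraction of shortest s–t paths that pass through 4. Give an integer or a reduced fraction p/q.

Pairs whose geodesics pass through 4 — 5–9: 1; 5–3: 1; 5–6: 1; 8–3: 1; 8–6: 1; 1–6: 1.
All other pairs contribute 0.
Summing the contributions gives betweenness(4) = 6.

6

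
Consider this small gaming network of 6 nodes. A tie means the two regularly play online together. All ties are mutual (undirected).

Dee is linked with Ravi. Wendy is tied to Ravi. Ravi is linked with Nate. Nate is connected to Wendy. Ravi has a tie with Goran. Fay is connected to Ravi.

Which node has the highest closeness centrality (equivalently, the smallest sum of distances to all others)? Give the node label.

Ravi

Farness (sum of distances to all others) for each node — Dee:9, Fay:9, Goran:9, Nate:8, Ravi:5, Wendy:8.
The smallest farness is 5, for Ravi, so Ravi has the highest closeness.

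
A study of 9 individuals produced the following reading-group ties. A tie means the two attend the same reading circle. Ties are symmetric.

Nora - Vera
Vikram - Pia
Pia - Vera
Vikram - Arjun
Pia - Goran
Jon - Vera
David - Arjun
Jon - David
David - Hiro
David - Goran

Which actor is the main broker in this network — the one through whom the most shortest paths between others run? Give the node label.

David

Unnormalized betweenness of each node: Arjun:5/2, David:23/2, Goran:2, Hiro:0, Jon:5, Nora:0, Pia:13/2, Vera:17/2, Vikram:2.
David has the largest value, 23/2, making it the main broker — the node through which the most shortest paths run.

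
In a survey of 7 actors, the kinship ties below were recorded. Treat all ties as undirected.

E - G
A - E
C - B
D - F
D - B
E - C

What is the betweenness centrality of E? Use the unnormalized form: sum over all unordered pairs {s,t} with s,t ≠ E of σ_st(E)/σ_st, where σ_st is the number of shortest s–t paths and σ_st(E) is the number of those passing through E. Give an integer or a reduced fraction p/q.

9

Pairs whose geodesics pass through E — C–A: 1; C–G: 1; D–A: 1; D–G: 1; F–A: 1; F–G: 1; A–G: 1; A–B: 1; G–B: 1.
All other pairs contribute 0.
Summing the contributions gives betweenness(E) = 9.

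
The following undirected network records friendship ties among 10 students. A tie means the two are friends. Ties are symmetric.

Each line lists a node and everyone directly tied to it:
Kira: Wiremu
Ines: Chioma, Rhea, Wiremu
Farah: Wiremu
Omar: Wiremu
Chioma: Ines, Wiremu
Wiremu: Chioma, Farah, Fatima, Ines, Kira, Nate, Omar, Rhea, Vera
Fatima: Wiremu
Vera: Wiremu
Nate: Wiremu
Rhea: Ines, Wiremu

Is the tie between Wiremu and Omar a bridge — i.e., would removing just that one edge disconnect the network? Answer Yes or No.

Without the Wiremu–Omar edge there is no alternate route between Wiremu and Omar, so the network disconnects. It is a bridge.

Yes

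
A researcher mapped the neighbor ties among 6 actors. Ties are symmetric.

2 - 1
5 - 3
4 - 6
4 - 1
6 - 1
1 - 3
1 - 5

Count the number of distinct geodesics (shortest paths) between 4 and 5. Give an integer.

1

The shortest distance is 2, and the only length-2 path is 4–1–5. So there is exactly 1 shortest path.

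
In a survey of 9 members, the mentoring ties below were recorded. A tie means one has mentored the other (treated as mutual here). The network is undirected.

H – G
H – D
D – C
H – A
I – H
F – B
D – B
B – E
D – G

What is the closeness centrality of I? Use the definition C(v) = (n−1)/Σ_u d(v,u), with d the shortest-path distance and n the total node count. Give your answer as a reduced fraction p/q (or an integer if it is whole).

8/21

Distances from I: A:2, B:3, C:3, D:2, E:4, F:4, G:2, H:1. Sum = 21.
n = 9, so closeness = 8/21.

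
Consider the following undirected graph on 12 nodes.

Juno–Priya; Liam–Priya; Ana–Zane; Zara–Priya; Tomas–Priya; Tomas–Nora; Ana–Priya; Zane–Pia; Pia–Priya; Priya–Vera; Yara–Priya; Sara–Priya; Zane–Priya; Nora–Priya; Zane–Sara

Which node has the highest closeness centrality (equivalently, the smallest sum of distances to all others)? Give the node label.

Priya

Farness (sum of distances to all others) for each node — Ana:20, Juno:21, Liam:21, Nora:20, Pia:20, Priya:11, Sara:20, Tomas:20, Vera:21, Yara:21, Zane:18, Zara:21.
The smallest farness is 11, for Priya, so Priya has the highest closeness.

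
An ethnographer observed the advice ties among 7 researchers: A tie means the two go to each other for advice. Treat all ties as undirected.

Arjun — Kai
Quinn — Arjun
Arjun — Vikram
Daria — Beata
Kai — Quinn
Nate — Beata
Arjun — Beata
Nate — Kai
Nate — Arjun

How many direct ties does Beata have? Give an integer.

Beata is directly tied to Arjun, Daria, and Nate. That is 3 neighbors, so the degree of Beata is 3.

3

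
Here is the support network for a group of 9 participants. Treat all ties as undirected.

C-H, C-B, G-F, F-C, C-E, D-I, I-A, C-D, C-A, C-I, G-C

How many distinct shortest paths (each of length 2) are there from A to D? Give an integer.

The shortest distance is 2. The length-2 paths are: A–C–D; A–I–D.
That gives 2 distinct shortest paths.

2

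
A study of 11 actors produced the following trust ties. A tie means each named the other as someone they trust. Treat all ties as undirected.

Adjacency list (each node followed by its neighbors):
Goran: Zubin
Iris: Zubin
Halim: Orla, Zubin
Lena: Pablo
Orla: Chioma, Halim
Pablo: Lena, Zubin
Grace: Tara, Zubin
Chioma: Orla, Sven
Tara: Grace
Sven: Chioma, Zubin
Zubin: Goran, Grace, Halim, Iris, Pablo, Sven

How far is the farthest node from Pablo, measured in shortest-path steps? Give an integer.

3

Distances from Pablo: Chioma:3, Goran:2, Grace:2, Halim:2, Iris:2, Lena:1, Orla:3, Sven:2, Tara:3, Zubin:1.
The largest is 3 (to Tara, Orla, and Chioma), so the eccentricity of Pablo is 3.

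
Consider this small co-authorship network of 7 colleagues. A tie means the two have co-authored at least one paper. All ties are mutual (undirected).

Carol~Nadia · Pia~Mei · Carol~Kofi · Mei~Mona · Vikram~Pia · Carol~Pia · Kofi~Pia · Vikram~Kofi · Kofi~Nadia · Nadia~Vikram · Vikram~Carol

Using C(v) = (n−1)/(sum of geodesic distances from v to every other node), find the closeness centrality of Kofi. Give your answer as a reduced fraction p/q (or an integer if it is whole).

Distances from Kofi: Carol:1, Mei:2, Mona:3, Nadia:1, Pia:1, Vikram:1. Sum = 9.
n = 7, so closeness = 6/9 = 2/3.

2/3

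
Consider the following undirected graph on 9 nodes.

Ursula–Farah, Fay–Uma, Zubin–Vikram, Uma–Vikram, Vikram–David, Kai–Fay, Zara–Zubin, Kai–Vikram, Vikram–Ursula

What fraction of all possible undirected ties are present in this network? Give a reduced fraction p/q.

There are 9 edges and 9 nodes, so the maximum possible is C(9,2) = 36.
Density = 9/36 = 1/4.

1/4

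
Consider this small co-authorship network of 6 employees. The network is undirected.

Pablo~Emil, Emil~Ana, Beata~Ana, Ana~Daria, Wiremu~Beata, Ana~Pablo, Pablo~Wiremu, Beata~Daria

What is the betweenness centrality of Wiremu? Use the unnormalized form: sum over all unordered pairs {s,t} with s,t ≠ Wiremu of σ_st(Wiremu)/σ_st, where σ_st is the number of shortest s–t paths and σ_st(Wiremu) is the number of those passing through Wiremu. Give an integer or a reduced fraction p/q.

1/2

Pairs whose geodesics pass through Wiremu — Beata–Pablo: 1/2.
All other pairs contribute 0.
Summing the contributions gives betweenness(Wiremu) = 1/2.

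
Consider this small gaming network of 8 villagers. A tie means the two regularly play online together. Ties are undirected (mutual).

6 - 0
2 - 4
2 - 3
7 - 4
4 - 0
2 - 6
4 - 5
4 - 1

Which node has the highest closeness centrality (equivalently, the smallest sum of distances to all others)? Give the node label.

4

Farness (sum of distances to all others) for each node — 0:13, 1:15, 2:11, 3:17, 4:9, 5:15, 6:15, 7:15.
The smallest farness is 9, for 4, so 4 has the highest closeness.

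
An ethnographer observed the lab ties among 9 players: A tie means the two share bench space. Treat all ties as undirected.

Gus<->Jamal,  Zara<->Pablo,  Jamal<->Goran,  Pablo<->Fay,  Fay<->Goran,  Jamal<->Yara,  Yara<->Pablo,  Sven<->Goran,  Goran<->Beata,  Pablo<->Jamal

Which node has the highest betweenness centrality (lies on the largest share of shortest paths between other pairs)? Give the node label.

Goran

Unnormalized betweenness of each node: Beata:0, Fay:3, Goran:14, Gus:0, Jamal:13, Pablo:9, Sven:0, Yara:0, Zara:0.
Goran has the largest value, 14, making it the main broker — the node through which the most shortest paths run.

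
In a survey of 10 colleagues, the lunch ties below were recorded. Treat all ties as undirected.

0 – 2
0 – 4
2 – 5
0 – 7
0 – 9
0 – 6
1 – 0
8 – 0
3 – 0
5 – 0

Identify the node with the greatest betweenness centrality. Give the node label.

0

Unnormalized betweenness of each node: 0:35, 1:0, 2:0, 3:0, 4:0, 5:0, 6:0, 7:0, 8:0, 9:0.
0 has the largest value, 35, making it the main broker — the node through which the most shortest paths run.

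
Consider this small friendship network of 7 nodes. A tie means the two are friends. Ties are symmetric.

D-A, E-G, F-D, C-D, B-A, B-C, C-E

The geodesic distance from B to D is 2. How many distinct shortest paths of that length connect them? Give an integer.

2

The shortest distance is 2. The length-2 paths are: B–C–D; B–A–D.
That gives 2 distinct shortest paths.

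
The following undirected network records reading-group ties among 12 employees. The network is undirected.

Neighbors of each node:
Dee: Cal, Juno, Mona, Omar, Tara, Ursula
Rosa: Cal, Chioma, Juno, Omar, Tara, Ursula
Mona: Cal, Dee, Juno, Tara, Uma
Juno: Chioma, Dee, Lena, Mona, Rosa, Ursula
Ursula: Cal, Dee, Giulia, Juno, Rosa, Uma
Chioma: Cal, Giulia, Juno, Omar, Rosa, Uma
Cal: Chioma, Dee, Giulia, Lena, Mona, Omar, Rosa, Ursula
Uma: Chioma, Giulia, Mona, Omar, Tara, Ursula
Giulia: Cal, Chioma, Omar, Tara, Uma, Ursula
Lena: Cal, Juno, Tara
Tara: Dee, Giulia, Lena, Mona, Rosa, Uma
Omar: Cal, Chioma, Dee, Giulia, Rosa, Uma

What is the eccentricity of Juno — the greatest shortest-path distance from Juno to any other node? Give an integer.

Distances from Juno: Cal:2, Chioma:1, Dee:1, Giulia:2, Lena:1, Mona:1, Omar:2, Rosa:1, Tara:2, Uma:2, Ursula:1.
The largest is 2 (to Cal, Tara, Omar, Uma, and Giulia), so the eccentricity of Juno is 2.

2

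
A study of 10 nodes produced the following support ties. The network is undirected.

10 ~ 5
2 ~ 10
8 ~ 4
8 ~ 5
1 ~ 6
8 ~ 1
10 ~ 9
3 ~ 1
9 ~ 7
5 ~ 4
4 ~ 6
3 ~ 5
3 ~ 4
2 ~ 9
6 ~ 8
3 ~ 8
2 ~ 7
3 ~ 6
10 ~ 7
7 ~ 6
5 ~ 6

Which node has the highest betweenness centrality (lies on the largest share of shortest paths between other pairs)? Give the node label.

6

Unnormalized betweenness of each node: 1:0, 2:0, 3:11/12, 4:0, 5:29/4, 6:32/3, 7:31/4, 8:11/12, 9:0, 10:11/2.
6 has the largest value, 32/3, making it the main broker — the node through which the most shortest paths run.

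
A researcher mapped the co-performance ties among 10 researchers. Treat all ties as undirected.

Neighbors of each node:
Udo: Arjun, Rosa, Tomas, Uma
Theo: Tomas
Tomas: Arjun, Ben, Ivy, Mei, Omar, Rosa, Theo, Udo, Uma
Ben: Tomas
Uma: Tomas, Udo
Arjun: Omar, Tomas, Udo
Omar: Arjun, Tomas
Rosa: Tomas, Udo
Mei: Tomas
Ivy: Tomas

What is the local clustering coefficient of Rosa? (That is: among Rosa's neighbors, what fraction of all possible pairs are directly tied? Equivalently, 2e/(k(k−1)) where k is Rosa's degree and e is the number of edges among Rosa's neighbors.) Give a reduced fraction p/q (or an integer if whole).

1

Rosa's neighbors: Tomas and Udo (k = 2).
Possible neighbor pairs: C(2,2) = 1. Edges among them: Tomas–Udo → e = 1.
Clustering(Rosa) = 1/1.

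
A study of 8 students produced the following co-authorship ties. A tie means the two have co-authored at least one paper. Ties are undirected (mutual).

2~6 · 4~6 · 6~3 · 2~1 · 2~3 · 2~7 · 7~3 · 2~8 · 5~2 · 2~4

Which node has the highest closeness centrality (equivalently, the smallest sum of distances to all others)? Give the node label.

2

Farness (sum of distances to all others) for each node — 1:13, 2:7, 3:11, 4:12, 5:13, 6:11, 7:12, 8:13.
The smallest farness is 7, for 2, so 2 has the highest closeness.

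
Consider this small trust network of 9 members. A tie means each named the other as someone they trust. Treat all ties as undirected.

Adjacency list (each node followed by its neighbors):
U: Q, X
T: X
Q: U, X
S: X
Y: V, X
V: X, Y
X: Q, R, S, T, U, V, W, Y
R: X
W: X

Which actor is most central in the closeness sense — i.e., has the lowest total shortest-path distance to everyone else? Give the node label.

X

Farness (sum of distances to all others) for each node — Q:14, R:15, S:15, T:15, U:14, V:14, W:15, X:8, Y:14.
The smallest farness is 8, for X, so X has the highest closeness.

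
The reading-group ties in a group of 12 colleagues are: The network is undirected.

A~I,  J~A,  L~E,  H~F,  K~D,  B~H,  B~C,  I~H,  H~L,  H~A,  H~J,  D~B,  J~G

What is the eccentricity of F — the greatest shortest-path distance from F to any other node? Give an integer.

4

Distances from F: A:2, B:2, C:3, D:3, E:3, G:3, H:1, I:2, J:2, K:4, L:2.
The largest is 4 (to K), so the eccentricity of F is 4.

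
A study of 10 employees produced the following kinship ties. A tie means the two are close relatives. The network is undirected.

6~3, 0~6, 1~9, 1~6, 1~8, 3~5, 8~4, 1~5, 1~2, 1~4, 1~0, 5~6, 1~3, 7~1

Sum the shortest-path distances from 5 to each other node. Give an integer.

15

Distances from 5: 0:2, 1:1, 2:2, 3:1, 4:2, 6:1, 7:2, 8:2, 9:2.
Sum = 2 + 1 + 2 + 1 + 2 + 1 + 2 + 2 + 2 = 15.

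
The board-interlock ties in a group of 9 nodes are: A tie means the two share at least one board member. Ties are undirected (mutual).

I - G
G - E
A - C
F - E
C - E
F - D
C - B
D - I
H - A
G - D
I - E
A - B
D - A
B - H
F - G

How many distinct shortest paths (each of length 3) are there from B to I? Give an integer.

The shortest distance is 3. The length-3 paths are: B–C–E–I; B–A–D–I.
That gives 2 distinct shortest paths.

2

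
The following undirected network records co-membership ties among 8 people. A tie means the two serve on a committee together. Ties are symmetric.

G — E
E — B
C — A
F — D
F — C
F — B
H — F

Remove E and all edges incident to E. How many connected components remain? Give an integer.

Without E, the remaining ties split the others into: {A, B, C, D, F, H}; {G}.
That's 2 separate components.

2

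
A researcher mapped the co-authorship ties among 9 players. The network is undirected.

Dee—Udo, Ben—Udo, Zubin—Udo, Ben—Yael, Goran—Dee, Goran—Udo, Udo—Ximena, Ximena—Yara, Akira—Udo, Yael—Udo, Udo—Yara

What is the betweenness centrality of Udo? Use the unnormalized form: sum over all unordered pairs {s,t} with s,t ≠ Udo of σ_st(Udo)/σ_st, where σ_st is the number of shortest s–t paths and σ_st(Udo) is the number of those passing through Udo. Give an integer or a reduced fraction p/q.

Pairs whose geodesics pass through Udo — Yara–Zubin: 1; Yara–Goran: 1; Yara–Dee: 1; Yara–Yael: 1; Yara–Akira: 1; Yara–Ben: 1; Zubin–Goran: 1; Zubin–Dee: 1; Zubin–Yael: 1; Zubin–Akira: 1; Zubin–Ximena: 1; Zubin–Ben: 1; Goran–Yael: 1; Goran–Akira: 1 … (+11 more pairs).
All other pairs contribute 0.
Summing the contributions gives betweenness(Udo) = 25.

25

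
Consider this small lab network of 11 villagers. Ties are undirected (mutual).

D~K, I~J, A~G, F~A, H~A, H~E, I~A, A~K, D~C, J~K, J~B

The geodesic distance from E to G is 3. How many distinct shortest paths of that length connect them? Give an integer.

The shortest distance is 3, and the only length-3 path is E–H–A–G. So there is exactly 1 shortest path.

1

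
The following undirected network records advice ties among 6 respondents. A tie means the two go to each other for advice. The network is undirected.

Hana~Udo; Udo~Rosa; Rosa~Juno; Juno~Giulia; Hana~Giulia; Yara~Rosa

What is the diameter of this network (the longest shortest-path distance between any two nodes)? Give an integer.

Eccentricity of each node (its greatest distance to any other): Giulia:3, Hana:3, Juno:2, Rosa:2, Udo:2, Yara:3.
The maximum eccentricity is 3, realized for instance by the pair Giulia–Yara via Giulia – Juno – Rosa – Yara. So the diameter is 3.

3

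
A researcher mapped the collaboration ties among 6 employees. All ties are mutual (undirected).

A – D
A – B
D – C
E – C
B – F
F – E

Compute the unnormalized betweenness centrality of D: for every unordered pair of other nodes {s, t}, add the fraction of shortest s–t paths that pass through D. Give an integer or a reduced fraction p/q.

Pairs whose geodesics pass through D — E–A: 1/2; C–A: 1; C–B: 1/2.
All other pairs contribute 0.
Summing the contributions gives betweenness(D) = 2.

2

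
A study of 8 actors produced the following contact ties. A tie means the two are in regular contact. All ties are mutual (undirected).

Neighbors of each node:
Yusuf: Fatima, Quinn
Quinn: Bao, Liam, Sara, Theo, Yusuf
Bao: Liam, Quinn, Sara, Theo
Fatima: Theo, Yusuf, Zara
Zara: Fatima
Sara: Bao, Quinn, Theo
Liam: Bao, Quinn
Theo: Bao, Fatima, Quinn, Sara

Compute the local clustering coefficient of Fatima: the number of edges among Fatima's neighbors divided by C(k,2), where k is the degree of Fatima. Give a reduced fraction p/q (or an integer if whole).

Fatima's neighbors: Theo, Yusuf, and Zara (k = 3).
Possible neighbor pairs: C(3,2) = 3. Edges among them: none → e = 0.
Clustering(Fatima) = 0/3 = 0.

0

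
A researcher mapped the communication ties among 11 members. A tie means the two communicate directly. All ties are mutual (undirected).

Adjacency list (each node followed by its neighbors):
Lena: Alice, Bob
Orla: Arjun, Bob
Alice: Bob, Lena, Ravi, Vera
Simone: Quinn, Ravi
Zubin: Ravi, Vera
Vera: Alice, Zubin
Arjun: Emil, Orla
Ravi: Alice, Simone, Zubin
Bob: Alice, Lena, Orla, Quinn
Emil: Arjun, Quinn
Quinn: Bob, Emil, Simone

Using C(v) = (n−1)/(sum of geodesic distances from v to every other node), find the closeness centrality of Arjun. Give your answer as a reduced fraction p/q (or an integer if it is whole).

Distances from Arjun: Alice:3, Bob:2, Emil:1, Lena:3, Orla:1, Quinn:2, Ravi:4, Simone:3, Vera:4, Zubin:5. Sum = 28.
n = 11, so closeness = 10/28 = 5/14.

5/14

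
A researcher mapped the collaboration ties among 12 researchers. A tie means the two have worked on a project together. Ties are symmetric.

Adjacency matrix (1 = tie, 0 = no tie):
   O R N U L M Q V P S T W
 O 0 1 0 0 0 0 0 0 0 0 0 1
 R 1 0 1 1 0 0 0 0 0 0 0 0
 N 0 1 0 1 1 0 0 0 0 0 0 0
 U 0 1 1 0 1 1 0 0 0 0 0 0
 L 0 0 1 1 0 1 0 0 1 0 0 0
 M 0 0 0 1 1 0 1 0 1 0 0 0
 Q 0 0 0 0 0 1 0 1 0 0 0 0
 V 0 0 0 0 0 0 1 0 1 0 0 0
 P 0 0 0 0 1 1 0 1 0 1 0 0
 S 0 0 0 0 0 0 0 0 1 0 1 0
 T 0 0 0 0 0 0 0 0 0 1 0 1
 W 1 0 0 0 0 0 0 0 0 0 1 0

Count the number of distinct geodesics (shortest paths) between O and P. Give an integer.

4

The shortest distance is 4. The length-4 paths are: O–W–T–S–P; O–R–N–L–P; O–R–U–L–P; O–R–U–M–P.
That gives 4 distinct shortest paths.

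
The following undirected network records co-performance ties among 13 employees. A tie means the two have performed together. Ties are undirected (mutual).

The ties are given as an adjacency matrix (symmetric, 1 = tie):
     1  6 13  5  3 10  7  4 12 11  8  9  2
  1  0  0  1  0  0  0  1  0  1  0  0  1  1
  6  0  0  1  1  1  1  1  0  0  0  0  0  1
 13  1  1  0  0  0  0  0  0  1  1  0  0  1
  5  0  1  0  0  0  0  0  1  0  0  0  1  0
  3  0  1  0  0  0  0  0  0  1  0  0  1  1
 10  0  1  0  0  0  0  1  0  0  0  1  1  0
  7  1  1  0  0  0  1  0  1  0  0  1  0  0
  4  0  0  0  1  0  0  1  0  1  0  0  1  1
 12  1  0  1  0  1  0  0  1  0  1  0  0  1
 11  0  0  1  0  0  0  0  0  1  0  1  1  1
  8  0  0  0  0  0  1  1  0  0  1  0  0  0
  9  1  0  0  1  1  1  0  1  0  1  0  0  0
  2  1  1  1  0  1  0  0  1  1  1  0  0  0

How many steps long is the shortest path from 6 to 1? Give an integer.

2

One shortest route is 6 – 13 – 1, which uses 2 edges, and 6 and 1 are not directly tied, so nothing shorter exists. So d(6,1) = 2.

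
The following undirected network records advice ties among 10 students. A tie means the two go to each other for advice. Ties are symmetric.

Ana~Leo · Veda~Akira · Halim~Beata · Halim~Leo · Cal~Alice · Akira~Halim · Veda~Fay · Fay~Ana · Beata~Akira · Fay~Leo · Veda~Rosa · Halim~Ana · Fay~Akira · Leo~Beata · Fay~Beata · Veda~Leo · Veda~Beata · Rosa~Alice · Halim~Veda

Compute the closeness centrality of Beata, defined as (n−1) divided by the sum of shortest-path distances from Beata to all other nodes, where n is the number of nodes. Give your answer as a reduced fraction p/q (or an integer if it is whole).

9/16

Distances from Beata: Akira:1, Alice:3, Ana:2, Cal:4, Fay:1, Halim:1, Leo:1, Rosa:2, Veda:1. Sum = 16.
n = 10, so closeness = 9/16.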